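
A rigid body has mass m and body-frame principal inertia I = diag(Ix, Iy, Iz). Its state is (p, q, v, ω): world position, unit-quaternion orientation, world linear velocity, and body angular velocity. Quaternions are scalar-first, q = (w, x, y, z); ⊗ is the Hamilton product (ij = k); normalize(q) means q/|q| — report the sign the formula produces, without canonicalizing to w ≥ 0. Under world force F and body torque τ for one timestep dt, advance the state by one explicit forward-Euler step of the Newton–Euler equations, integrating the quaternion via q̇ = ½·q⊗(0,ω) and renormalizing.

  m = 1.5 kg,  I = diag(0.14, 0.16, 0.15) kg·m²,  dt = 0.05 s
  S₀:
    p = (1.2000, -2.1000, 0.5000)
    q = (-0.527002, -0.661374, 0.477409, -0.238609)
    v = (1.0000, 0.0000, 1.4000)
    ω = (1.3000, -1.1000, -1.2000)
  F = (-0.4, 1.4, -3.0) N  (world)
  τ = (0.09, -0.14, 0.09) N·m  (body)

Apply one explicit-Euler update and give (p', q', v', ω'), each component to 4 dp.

a = F/m = (-0.2667, 0.9333, -2.0000)
p + v·dt = (1.2500, -2.1000, 0.5700)
new velocity v' = (0.9867, 0.0467, 1.3000)
ω×(Iω) gyroscopic = (-0.0132, 0.0156, -0.0286)
α = I⁻¹(τ − ω×Iω) = (0.7371, -0.9725, 0.7907)
new body rate ω' = (1.3369, -1.1486, -1.1605)
Hamilton product q⊗(0,ω) = (1.0986053, -1.5204633, -0.5241383, 0.7392821)
q' = normalize(q + ½dt·q⊗(0,ω)) = (-0.4989, -0.6984, 0.4637, -0.2198)

p' = (1.2500, -2.1000, 0.5700)
q' = (-0.4989, -0.6984, 0.4637, -0.2198)
v' = (0.9867, 0.0467, 1.3000)
ω' = (1.3369, -1.1486, -1.1605)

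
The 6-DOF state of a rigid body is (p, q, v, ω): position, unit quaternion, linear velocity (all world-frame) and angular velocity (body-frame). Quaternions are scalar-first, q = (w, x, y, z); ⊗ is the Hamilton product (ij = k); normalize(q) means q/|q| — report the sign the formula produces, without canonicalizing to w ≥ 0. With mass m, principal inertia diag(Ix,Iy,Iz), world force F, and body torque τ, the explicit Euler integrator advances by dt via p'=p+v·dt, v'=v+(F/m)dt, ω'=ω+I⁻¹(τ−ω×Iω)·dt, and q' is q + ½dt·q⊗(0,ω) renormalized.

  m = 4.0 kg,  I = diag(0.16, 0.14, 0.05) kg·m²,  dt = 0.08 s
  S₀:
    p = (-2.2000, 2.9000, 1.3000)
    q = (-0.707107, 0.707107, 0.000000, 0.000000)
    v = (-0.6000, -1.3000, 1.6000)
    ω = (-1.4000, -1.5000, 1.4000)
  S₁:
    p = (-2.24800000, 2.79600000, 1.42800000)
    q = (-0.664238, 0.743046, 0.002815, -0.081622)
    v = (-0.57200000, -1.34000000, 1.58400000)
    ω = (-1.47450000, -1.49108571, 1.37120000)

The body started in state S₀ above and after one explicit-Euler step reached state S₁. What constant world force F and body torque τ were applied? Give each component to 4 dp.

Δω = ω₁−ω₀ = (-0.07450000, 0.00891429, -0.02880000)
applied torque τ = (0.0400, -0.2000, -0.0600)
Δv = v₁−v₀ = (0.02800000, -0.04000000, -0.01600000)
F = m·Δv/dt = (1.4000, -2.0000, -0.8000)

F = (1.4000, -2.0000, -0.8000)
τ = (0.0400, -0.2000, -0.0600)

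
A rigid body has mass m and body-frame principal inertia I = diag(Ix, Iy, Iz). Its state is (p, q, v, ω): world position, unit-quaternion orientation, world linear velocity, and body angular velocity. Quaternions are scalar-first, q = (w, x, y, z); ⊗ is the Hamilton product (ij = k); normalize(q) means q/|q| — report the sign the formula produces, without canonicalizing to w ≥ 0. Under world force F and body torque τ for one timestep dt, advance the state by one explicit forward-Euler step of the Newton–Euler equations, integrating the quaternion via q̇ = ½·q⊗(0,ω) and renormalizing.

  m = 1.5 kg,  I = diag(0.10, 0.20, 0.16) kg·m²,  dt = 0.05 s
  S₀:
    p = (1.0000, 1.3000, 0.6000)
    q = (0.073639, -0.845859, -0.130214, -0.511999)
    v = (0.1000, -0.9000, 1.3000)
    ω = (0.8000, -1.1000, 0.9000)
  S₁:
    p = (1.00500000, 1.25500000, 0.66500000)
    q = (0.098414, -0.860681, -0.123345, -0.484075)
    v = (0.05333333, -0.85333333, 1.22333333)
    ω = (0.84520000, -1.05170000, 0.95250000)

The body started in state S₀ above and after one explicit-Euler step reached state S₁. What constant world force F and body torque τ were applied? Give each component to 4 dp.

rate change Δω = (0.04520000, 0.04830000, 0.05250000)
applied torque τ = (0.1300, 0.1500, 0.0800)
v₁ − v₀ = (-0.04666667, 0.04666667, -0.07666667)
F = m·Δv/dt = (-1.4000, 1.4000, -2.3000)

F = (-1.4000, 1.4000, -2.3000)
τ = (0.1300, 0.1500, 0.0800)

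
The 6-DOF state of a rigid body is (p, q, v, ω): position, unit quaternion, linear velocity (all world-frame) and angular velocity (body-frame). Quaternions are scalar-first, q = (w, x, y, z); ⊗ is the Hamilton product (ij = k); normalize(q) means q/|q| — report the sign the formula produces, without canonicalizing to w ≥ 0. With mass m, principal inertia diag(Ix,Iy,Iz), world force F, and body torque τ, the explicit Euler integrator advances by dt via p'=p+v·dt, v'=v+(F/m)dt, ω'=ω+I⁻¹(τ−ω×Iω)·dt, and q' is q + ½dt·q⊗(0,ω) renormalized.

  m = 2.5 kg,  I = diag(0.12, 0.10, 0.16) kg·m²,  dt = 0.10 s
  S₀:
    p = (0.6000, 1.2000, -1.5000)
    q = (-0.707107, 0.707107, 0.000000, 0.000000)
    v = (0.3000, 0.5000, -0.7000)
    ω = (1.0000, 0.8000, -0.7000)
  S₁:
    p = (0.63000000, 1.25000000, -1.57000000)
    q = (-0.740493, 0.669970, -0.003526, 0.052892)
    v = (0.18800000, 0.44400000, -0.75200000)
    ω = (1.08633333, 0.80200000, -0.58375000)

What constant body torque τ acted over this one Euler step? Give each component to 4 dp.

τ = (0.0700, 0.0300, 0.1700)

ω₁ − ω₀ = (0.08633333, 0.00200000, 0.11625000)
precession coupling = (-0.0336, 0.0280, -0.0160)
τ = I·(Δω/dt) + ω₀×(Iω₀) = (0.0700, 0.0300, 0.1700)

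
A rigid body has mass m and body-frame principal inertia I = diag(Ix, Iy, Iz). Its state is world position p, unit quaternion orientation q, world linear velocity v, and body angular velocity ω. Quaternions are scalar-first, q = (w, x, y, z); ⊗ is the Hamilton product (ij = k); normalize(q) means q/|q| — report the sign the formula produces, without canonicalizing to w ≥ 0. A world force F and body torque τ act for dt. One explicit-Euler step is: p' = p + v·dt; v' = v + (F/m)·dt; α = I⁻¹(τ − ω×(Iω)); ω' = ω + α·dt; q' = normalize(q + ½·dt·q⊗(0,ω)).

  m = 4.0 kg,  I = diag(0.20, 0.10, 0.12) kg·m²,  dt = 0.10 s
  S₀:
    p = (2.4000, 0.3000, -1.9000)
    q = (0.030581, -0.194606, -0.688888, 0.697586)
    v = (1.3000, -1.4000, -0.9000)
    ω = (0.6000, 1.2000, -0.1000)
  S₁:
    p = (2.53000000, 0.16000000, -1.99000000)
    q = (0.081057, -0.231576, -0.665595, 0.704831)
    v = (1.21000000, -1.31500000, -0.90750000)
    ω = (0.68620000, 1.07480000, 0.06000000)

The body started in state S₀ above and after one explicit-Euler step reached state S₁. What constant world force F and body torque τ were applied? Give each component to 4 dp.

ω₁ − ω₀ = (0.08620000, -0.12520000, 0.16000000)
τ = I·(Δω/dt) + ω₀×(Iω₀) = (0.1700, -0.1300, 0.1200)
v₁ − v₀ = (-0.09000000, 0.08500000, -0.00750000)
applied force F = (-3.6000, 3.4000, -0.3000)

F = (-3.6000, 3.4000, -0.3000)
τ = (0.1700, -0.1300, 0.1200)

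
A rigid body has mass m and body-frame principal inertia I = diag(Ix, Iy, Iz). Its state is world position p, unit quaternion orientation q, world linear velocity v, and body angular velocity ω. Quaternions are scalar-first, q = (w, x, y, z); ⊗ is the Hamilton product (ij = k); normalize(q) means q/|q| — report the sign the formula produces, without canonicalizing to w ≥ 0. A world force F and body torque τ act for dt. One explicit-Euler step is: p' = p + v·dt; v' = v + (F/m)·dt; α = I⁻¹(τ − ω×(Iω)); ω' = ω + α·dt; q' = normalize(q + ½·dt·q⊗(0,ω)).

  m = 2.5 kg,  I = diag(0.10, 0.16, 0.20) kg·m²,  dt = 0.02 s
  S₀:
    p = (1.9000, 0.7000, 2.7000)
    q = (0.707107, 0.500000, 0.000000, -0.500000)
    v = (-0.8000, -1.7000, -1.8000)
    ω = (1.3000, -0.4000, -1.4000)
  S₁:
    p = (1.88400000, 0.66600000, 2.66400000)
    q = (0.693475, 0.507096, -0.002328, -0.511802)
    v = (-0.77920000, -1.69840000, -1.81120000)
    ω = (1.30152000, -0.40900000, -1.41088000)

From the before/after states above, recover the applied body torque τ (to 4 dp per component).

Δω = ω₁−ω₀ = (0.00152000, -0.00900000, -0.01088000)
gyro term ω₀×Iω₀ = (0.0224, 0.1820, -0.0312)
τ = I·(Δω/dt) + ω₀×(Iω₀) = (0.0300, 0.1100, -0.1400)

τ = (0.0300, 0.1100, -0.1400)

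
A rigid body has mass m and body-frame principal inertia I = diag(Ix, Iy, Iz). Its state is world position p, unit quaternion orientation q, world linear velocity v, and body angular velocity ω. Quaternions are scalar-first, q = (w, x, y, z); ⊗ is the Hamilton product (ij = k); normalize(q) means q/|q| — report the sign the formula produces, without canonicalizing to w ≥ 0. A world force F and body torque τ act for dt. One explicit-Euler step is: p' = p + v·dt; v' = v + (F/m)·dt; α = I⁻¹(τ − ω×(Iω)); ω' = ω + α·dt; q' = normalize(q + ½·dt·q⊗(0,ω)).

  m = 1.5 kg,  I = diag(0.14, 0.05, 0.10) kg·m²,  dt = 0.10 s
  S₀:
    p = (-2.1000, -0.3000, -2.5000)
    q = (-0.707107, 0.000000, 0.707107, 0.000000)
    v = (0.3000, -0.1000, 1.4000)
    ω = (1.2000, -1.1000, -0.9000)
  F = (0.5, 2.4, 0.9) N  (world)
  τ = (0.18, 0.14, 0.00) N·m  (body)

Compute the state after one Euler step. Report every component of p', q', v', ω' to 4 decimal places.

p' = (-2.0700, -0.3100, -2.3600)
q' = (-0.6653, -0.0739, 0.7428, -0.0106)
v' = (0.3333, 0.0600, 1.4600)
ω' = (1.2932, -0.7336, -1.0188)

a = F/m = (0.3333, 1.6000, 0.6000)
new position p' = (-2.0700, -0.3100, -2.3600)
new velocity v' = (0.3333, 0.0600, 1.4600)
gyro term ω×Iω = (0.0495, -0.0432, 0.1188)
α = I⁻¹(τ − ω×Iω) = (0.9321, 3.6640, -1.1880)
new body rate ω' = (1.2932, -0.7336, -1.0188)
2q̇ = q⊗(0,ω) = (0.7778177, -1.4849247, 0.7778177, -0.2121321)
q + ½dt·q⊗(0,ω), renormalized = (-0.6653, -0.0739, 0.7428, -0.0106)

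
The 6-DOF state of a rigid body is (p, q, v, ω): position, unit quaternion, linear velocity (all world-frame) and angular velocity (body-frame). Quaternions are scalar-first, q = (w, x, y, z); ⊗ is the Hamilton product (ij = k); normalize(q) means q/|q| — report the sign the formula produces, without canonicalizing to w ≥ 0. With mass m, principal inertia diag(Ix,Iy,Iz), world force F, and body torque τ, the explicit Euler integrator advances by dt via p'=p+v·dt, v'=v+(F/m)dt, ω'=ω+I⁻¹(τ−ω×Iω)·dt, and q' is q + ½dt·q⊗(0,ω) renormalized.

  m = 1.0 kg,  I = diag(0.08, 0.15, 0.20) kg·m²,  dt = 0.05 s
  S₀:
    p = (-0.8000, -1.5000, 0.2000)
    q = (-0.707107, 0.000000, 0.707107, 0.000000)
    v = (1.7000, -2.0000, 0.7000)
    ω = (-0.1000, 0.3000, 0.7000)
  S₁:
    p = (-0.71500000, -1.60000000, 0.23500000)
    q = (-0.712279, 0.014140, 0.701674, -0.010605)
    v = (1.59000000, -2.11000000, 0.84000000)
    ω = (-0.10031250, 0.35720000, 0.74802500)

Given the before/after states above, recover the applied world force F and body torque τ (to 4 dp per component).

velocity change Δv = (-0.11000000, -0.11000000, 0.14000000)
applied force F = (-2.2000, -2.2000, 2.8000)
rate change Δω = (-0.00031250, 0.05720000, 0.04802500)
ω₀×(Iω₀) = (0.0105, 0.0084, -0.0021)
τ = I·(Δω/dt) + ω₀×(Iω₀) = (0.0100, 0.1800, 0.1900)

F = (-2.2000, -2.2000, 2.8000)
τ = (0.0100, 0.1800, 0.1900)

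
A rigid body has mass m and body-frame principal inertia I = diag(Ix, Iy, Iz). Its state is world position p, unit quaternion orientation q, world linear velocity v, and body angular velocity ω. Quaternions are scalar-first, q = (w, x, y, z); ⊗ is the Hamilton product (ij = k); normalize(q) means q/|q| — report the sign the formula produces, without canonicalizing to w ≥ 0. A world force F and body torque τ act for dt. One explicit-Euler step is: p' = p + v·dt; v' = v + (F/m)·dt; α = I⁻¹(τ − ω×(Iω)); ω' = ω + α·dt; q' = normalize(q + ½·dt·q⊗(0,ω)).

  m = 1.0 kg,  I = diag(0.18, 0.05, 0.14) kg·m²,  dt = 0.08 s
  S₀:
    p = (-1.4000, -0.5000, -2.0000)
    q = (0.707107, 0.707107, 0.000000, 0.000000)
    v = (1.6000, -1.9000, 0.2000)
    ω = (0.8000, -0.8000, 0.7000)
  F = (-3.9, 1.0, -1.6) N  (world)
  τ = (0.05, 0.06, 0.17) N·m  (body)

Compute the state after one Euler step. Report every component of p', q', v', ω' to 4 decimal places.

p' = (-1.2720, -0.6520, -1.9840)
q' = (0.6835, 0.7287, -0.0424, -0.0028)
v' = (1.2880, -1.8200, 0.0720)
ω' = (0.8446, -0.7398, 0.7496)

α = I⁻¹(τ − ω×Iω) = (0.5578, 0.7520, 0.6200)
ω' = ω + α·dt = (0.8446, -0.7398, 0.7496)
q⊗(0,ω) = (-0.5656856, 0.5656856, -1.0606605, -0.0707107)
q' = normalize(q + ½dt·q⊗(0,ω)) = (0.6835, 0.7287, -0.0424, -0.0028)
p' = p + v·dt = (-1.2720, -0.6520, -1.9840)
v' = v + a·dt = (1.2880, -1.8200, 0.0720)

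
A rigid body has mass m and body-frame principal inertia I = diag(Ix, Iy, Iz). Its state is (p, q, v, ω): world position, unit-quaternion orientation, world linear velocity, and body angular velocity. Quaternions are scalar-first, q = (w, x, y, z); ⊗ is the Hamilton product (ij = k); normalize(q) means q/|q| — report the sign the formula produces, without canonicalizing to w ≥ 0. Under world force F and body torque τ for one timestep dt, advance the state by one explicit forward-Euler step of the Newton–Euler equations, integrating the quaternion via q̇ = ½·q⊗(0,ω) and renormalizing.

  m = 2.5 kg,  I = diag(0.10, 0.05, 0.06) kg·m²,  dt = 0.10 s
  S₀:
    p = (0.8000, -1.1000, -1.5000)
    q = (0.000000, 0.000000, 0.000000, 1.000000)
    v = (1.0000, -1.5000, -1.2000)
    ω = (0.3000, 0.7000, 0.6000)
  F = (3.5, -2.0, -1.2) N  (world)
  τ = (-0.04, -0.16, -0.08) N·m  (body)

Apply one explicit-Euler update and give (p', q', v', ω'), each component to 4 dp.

(τ − ω×Iω)/I = (-0.4420, -3.3440, -1.1583)
ω' = ω + α·dt = (0.2558, 0.3656, 0.4842)
q⊗(0,ω) = (-0.6000000, -0.7000000, 0.3000000, 0.0000000)
q + ½dt·q⊗(0,ω), renormalized = (-0.0300, -0.0350, 0.0150, 0.9988)
a = F/m = (1.4000, -0.8000, -0.4800)
p' = p + v·dt = (0.9000, -1.2500, -1.6200)
v' = v + a·dt = (1.1400, -1.5800, -1.2480)

p' = (0.9000, -1.2500, -1.6200)
q' = (-0.0300, -0.0350, 0.0150, 0.9988)
v' = (1.1400, -1.5800, -1.2480)
ω' = (0.2558, 0.3656, 0.4842)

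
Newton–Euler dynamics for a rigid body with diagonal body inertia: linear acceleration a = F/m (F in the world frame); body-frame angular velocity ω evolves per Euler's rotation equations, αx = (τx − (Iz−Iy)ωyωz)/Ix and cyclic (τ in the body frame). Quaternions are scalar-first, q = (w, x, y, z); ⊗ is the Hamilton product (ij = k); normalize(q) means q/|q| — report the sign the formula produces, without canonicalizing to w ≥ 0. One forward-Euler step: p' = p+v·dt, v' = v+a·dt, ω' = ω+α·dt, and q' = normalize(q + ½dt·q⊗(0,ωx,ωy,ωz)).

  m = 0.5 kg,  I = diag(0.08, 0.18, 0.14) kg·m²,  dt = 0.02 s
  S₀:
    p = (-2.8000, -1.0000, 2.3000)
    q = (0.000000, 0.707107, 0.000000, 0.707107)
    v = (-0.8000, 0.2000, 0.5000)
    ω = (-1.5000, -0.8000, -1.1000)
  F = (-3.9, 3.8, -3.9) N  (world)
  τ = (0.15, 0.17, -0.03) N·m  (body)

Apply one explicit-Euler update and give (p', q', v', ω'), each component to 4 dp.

precession coupling ω×(Iω) = (-0.0352, -0.0990, 0.1200)
α = I⁻¹(τ − ω×Iω) = (2.3150, 1.4944, -1.0714)
new body rate ω' = (-1.4537, -0.7701, -1.1214)
q⊗(0,ω) = (1.8384782, 0.5656856, -0.2828428, -0.5656856)
q + ½dt·q⊗(0,ω), renormalized = (0.0184, 0.7126, -0.0028, 0.7013)
new position p' = (-2.8160, -0.9960, 2.3100)
v' = v + a·dt = (-0.9560, 0.3520, 0.3440)

p' = (-2.8160, -0.9960, 2.3100)
q' = (0.0184, 0.7126, -0.0028, 0.7013)
v' = (-0.9560, 0.3520, 0.3440)
ω' = (-1.4537, -0.7701, -1.1214)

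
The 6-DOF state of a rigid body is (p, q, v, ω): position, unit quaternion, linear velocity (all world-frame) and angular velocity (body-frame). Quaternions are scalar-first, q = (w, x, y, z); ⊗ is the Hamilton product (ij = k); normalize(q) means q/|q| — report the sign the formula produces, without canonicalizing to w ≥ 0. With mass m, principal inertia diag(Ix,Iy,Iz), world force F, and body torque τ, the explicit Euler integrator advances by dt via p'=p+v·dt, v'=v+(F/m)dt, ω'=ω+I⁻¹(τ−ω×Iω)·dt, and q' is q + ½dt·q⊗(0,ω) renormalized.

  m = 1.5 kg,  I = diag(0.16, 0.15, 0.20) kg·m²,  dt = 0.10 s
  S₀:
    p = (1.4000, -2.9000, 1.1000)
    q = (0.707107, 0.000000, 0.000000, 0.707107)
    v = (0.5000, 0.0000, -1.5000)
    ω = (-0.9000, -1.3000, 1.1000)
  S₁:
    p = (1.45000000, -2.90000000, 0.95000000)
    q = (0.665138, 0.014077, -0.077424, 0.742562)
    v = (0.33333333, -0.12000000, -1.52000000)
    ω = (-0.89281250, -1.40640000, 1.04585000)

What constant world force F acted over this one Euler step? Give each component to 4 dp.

F = (-2.5000, -1.8000, -0.3000)

Δv = v₁−v₀ = (-0.16666667, -0.12000000, -0.02000000)
m·(v₁−v₀)/dt = (-2.5000, -1.8000, -0.3000)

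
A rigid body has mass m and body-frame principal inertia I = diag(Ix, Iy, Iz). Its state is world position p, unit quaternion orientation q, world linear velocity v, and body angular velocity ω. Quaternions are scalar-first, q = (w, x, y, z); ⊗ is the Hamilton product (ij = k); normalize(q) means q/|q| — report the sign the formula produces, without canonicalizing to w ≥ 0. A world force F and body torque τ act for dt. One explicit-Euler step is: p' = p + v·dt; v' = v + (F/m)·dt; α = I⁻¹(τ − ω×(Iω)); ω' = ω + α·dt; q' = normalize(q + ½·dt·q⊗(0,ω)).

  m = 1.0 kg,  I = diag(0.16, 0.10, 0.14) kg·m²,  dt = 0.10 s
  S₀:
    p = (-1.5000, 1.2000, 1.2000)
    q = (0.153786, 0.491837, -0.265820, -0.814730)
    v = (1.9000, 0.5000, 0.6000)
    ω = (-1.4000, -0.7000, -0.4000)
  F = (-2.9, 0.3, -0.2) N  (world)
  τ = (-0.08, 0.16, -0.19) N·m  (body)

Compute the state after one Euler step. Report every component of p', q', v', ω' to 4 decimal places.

p' = (-1.3100, 1.2500, 1.2600)
q' = (0.1621, 0.4564, -0.2037, -0.8509)
v' = (1.6100, 0.5300, 0.5800)
ω' = (-1.4570, -0.5512, -0.4937)

gyro term ω×Iω = (0.0112, 0.0112, -0.0588)
α = I⁻¹(τ − ω×Iω) = (-0.5700, 1.4880, -0.9371)
new body rate ω' = (-1.4570, -0.5512, -0.4937)
Hamilton product q⊗(0,ω) = (0.1766058, -0.6792834, 1.2297066, -0.7779483)
updated quaternion q' = (0.1621, 0.4564, -0.2037, -0.8509)
p + v·dt = (-1.3100, 1.2500, 1.2600)
v + (F/m)dt = (1.6100, 0.5300, 0.5800)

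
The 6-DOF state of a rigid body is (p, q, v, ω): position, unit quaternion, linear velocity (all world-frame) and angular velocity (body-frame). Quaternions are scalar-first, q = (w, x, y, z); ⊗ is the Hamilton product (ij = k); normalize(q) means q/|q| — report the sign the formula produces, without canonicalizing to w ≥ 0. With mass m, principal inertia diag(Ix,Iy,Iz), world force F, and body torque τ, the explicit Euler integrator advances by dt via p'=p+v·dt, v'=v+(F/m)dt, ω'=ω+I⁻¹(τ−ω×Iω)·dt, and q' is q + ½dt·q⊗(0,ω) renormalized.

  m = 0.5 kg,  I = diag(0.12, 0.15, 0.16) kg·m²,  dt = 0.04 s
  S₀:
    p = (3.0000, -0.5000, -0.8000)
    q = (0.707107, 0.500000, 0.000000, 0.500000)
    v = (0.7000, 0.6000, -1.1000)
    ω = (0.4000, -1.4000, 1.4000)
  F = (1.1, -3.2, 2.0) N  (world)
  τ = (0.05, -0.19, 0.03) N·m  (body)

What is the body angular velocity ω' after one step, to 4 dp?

ω' = (0.4232, -1.4447, 1.4117)

ω×(Iω) gyroscopic = (-0.0196, -0.0224, -0.0168)
angular accel α = (0.5800, -1.1173, 0.2925)
ω' = ω + α·dt = (0.4232, -1.4447, 1.4117)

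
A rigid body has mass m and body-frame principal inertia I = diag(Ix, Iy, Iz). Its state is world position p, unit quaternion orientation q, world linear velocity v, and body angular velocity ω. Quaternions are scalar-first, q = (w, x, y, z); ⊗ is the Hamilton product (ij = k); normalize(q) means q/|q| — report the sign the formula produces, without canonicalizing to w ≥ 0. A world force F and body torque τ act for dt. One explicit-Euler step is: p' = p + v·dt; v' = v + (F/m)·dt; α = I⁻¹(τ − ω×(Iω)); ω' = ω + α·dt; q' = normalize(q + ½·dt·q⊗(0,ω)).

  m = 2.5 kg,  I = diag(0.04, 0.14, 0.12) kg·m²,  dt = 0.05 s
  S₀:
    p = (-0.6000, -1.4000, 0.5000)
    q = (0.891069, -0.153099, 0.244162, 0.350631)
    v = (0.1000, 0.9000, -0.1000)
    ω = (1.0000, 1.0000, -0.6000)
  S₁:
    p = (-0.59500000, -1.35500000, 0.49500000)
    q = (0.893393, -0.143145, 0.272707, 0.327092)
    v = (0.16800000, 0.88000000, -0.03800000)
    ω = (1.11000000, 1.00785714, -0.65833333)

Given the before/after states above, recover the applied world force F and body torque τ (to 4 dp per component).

rate change Δω = (0.11000000, 0.00785714, -0.05833333)
gyro term ω₀×Iω₀ = (0.0120, 0.0480, 0.1000)
I·α + gyro = (0.1000, 0.0700, -0.0400)
velocity change Δv = (0.06800000, -0.02000000, 0.06200000)
m·(v₁−v₀)/dt = (3.4000, -1.0000, 3.1000)

F = (3.4000, -1.0000, 3.1000)
τ = (0.1000, 0.0700, -0.0400)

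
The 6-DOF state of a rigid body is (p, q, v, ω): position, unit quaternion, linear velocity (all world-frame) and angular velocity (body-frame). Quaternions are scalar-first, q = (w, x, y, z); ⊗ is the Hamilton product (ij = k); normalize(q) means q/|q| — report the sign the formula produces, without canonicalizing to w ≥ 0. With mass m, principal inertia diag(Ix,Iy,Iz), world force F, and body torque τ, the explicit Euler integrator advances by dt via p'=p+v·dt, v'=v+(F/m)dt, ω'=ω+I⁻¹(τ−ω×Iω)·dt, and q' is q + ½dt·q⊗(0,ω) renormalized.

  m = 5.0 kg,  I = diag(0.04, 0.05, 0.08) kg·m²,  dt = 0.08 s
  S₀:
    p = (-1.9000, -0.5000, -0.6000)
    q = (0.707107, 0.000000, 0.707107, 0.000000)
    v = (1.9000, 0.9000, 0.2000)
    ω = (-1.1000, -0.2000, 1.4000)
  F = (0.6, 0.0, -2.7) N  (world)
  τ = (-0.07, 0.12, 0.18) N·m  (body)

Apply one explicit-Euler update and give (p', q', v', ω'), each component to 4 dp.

ω×(Iω) gyroscopic = (-0.0084, 0.0616, 0.0022)
α = I⁻¹(τ − ω×Iω) = (-1.5400, 1.1680, 2.2225)
ω + α·dt = (-1.2232, -0.1066, 1.5778)
2q̇ = q⊗(0,ω) = (0.1414214, 0.2121321, -0.1414214, 1.7677675)
updated quaternion q' = (0.7109, 0.0085, 0.6997, 0.0705)
a = (0.1200, 0.0000, -0.5400)
p' = p + v·dt = (-1.7480, -0.4280, -0.5840)
v + (F/m)dt = (1.9096, 0.9000, 0.1568)

p' = (-1.7480, -0.4280, -0.5840)
q' = (0.7109, 0.0085, 0.6997, 0.0705)
v' = (1.9096, 0.9000, 0.1568)
ω' = (-1.2232, -0.1066, 1.5778)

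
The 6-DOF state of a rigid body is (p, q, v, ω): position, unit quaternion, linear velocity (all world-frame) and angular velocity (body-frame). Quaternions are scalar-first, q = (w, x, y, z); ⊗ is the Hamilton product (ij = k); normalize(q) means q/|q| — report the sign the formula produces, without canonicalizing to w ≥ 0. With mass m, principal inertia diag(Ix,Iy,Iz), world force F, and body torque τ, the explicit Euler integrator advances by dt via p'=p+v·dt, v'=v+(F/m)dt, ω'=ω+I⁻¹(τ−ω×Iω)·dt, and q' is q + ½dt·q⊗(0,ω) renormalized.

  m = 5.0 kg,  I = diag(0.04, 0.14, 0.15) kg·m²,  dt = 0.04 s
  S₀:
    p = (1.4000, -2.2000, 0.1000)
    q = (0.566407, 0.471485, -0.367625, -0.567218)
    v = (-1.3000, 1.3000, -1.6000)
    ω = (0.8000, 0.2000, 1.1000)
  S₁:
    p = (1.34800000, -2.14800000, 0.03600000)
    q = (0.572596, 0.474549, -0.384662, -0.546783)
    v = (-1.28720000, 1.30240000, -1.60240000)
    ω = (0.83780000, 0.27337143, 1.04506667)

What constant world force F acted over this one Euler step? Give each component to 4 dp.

v₁ − v₀ = (0.01280000, 0.00240000, -0.00240000)
m·(v₁−v₀)/dt = (1.6000, 0.3000, -0.3000)

F = (1.6000, 0.3000, -0.3000)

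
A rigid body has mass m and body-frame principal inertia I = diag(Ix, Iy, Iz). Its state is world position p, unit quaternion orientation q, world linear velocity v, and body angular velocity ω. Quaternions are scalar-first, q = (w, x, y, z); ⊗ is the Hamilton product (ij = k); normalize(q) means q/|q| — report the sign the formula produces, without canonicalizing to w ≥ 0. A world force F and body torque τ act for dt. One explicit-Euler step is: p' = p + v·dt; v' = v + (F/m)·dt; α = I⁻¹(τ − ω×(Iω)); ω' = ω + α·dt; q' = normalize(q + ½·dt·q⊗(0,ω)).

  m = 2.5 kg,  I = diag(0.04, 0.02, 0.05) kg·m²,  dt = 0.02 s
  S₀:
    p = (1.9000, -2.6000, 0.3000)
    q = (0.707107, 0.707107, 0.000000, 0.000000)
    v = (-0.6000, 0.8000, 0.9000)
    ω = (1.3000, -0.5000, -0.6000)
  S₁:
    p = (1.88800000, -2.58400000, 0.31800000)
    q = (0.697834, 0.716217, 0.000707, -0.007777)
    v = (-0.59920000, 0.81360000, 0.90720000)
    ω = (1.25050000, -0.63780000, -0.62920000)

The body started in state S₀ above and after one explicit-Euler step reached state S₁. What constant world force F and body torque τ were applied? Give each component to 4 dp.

F = (0.1000, 1.7000, 0.9000)
τ = (-0.0900, -0.1300, -0.0600)

v₁ − v₀ = (0.00080000, 0.01360000, 0.00720000)
applied force F = (0.1000, 1.7000, 0.9000)
ω₁ − ω₀ = (-0.04950000, -0.13780000, -0.02920000)
precession coupling = (0.0090, 0.0078, 0.0130)
τ = I·(Δω/dt) + ω₀×(Iω₀) = (-0.0900, -0.1300, -0.0600)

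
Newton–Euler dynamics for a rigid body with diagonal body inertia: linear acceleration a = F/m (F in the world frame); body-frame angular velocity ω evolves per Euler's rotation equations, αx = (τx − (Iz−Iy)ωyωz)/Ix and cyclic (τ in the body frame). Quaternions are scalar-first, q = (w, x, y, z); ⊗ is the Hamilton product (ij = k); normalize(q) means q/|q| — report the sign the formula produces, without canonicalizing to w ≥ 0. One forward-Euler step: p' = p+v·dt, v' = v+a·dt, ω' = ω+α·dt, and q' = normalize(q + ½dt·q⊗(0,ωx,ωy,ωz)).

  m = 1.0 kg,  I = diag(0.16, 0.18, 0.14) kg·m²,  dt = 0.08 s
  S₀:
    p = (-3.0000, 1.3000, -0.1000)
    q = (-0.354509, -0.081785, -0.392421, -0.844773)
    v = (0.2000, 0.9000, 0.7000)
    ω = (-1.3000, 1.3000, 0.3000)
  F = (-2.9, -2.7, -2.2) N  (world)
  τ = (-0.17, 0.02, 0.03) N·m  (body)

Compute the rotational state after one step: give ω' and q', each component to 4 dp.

α = I⁻¹(τ − ω×Iω) = (-0.9650, 0.1544, 0.4557)
ω' = ω + α·dt = (-1.3772, 1.3124, 0.3365)
2q̇ = q⊗(0,ω) = (0.6572587, 1.4413403, 0.6618787, -0.7228205)
updated quaternion q' = (-0.3273, -0.0241, -0.3649, -0.8713)

ω' = (-1.3772, 1.3124, 0.3365)
q' = (-0.3273, -0.0241, -0.3649, -0.8713)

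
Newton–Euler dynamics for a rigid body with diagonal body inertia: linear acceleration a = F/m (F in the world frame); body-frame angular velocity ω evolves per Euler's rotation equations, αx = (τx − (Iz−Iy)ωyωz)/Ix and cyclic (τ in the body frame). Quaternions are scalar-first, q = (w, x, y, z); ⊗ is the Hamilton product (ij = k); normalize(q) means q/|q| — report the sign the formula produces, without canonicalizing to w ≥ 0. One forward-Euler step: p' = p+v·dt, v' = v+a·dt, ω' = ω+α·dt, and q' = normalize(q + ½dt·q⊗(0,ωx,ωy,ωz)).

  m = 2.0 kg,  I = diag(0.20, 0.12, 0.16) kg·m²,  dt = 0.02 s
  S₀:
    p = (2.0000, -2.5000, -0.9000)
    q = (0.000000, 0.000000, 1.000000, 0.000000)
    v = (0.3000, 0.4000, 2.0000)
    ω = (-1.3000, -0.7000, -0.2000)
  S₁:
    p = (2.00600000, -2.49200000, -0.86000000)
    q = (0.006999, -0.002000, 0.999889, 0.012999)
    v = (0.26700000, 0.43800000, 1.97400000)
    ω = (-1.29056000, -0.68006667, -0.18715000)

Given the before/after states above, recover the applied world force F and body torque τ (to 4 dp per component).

F = (-3.3000, 3.8000, -2.6000)
τ = (0.1000, 0.1300, 0.0300)

Δv = v₁−v₀ = (-0.03300000, 0.03800000, -0.02600000)
m·(v₁−v₀)/dt = (-3.3000, 3.8000, -2.6000)
ω₁ − ω₀ = (0.00944000, 0.01993333, 0.01285000)
precession coupling = (0.0056, 0.0104, -0.0728)
τ = I·(Δω/dt) + ω₀×(Iω₀) = (0.1000, 0.1300, 0.0300)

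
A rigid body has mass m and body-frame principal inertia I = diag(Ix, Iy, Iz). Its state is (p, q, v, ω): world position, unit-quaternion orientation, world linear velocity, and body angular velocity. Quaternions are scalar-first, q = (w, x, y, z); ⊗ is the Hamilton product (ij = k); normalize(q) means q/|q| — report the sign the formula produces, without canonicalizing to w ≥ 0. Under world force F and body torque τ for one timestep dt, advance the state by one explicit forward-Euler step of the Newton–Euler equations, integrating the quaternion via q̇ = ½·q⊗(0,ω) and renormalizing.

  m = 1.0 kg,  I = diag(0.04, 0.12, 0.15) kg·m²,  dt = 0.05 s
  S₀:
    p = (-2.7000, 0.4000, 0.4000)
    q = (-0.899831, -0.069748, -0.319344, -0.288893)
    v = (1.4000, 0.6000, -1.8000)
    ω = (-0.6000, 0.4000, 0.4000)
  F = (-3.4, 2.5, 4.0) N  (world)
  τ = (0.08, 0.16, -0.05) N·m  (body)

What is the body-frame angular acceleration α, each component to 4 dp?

α = (1.8800, 1.1133, -0.2053)

gyro term ω×Iω = (0.0048, 0.0264, -0.0192)
(τ − ω×Iω)/I = (1.8800, 1.1133, -0.2053)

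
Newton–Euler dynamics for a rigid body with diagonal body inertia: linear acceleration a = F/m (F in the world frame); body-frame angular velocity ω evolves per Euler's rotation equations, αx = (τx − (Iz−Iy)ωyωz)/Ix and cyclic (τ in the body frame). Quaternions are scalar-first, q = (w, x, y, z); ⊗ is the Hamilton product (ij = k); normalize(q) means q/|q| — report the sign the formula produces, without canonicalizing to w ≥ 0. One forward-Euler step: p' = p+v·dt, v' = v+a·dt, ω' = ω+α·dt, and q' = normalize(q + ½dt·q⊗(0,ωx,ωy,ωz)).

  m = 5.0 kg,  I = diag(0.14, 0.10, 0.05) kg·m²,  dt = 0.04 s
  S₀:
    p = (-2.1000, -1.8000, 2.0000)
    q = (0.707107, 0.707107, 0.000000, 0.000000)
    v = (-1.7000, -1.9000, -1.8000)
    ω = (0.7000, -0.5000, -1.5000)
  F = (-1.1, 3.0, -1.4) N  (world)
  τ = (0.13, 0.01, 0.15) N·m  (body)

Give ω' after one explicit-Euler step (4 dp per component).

ω' = (0.7479, -0.4582, -1.3912)

angular accel α = (1.1964, 1.0450, 2.7200)
ω' = ω + α·dt = (0.7479, -0.4582, -1.3912)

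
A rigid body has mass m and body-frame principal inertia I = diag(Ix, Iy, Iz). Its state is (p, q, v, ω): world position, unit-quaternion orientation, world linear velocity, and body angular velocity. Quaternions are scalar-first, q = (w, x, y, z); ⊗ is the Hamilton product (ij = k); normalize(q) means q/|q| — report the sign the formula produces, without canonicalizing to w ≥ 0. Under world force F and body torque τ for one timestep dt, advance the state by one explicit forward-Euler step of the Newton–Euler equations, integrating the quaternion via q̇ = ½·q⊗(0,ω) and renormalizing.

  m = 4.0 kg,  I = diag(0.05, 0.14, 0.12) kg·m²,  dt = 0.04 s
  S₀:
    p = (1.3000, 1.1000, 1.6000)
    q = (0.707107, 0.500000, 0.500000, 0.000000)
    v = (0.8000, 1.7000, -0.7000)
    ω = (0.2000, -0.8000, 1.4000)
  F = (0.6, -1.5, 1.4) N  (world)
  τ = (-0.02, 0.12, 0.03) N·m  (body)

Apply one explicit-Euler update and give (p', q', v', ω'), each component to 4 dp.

linear accel F/m = (0.1500, -0.3750, 0.3500)
p' = p + v·dt = (1.3320, 1.1680, 1.5720)
v + (F/m)dt = (0.8060, 1.6850, -0.6860)
ω×(Iω) gyroscopic = (0.0224, -0.0196, -0.0144)
angular accel α = (-0.8480, 0.9971, 0.3700)
ω' = ω + α·dt = (0.1661, -0.7601, 1.4148)
Hamilton product q⊗(0,ω) = (0.3000000, 0.8414214, -1.2656856, 0.4899498)
updated quaternion q' = (0.7127, 0.5166, 0.4744, 0.0098)

p' = (1.3320, 1.1680, 1.5720)
q' = (0.7127, 0.5166, 0.4744, 0.0098)
v' = (0.8060, 1.6850, -0.6860)
ω' = (0.1661, -0.7601, 1.4148)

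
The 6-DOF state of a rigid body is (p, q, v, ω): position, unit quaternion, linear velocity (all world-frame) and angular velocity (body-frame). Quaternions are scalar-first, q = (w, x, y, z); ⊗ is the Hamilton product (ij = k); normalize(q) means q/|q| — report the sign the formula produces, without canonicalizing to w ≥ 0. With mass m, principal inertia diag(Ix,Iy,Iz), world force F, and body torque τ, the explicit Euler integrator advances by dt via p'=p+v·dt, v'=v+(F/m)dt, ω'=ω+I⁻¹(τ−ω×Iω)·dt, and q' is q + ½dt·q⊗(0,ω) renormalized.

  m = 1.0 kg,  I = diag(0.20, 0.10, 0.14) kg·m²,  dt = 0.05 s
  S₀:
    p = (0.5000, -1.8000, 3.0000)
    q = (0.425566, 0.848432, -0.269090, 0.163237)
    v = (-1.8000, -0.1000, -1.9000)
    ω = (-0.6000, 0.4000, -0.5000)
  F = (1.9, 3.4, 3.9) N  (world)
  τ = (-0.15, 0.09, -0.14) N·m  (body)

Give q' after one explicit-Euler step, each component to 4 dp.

2q̇ = q⊗(0,ω) = (0.6983137, -0.1860894, 0.4965002, -0.0348642)
updated quaternion q' = (0.4429, 0.8436, -0.2566, 0.1623)

q' = (0.4429, 0.8436, -0.2566, 0.1623)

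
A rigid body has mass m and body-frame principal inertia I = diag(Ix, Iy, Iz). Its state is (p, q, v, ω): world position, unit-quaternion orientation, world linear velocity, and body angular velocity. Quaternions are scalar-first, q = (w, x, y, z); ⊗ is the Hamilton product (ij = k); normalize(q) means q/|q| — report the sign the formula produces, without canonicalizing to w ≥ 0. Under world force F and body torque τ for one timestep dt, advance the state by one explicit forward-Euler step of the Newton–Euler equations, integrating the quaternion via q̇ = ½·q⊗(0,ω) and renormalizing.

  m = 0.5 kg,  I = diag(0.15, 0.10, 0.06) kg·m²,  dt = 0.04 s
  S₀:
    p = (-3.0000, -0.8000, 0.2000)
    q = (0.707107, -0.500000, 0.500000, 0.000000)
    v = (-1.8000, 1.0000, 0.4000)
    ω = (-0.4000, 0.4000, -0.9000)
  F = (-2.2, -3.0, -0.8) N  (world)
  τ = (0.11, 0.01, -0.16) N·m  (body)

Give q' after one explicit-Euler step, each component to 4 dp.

Hamilton product q⊗(0,ω) = (-0.4000000, -0.7328428, -0.1671572, -0.6363963)
q + ½dt·q⊗(0,ω), renormalized = (0.6989, -0.5145, 0.4965, -0.0127)

q' = (0.6989, -0.5145, 0.4965, -0.0127)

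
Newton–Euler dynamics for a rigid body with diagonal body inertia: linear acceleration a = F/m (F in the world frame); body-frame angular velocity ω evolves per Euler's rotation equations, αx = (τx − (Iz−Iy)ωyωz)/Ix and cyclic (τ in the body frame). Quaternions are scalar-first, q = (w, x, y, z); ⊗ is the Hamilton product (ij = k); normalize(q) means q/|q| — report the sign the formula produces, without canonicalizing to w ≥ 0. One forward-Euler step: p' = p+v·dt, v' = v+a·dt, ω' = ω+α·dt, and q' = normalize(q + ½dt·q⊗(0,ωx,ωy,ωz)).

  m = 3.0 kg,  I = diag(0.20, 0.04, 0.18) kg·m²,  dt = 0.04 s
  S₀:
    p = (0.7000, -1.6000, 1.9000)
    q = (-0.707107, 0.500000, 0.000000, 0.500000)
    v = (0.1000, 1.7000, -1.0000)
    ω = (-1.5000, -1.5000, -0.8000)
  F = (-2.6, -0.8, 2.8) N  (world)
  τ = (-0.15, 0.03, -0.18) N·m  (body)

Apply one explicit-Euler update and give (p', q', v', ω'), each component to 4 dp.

(τ − ω×Iω)/I = (-1.5900, 0.1500, 1.0000)
new body rate ω' = (-1.5636, -1.4940, -0.7600)
Hamilton product q⊗(0,ω) = (1.1500000, 1.8106605, 0.7106605, -0.1843144)
q + ½dt·q⊗(0,ω), renormalized = (-0.6834, 0.5357, 0.0142, 0.4958)
linear accel F/m = (-0.8667, -0.2667, 0.9333)
p' = p + v·dt = (0.7040, -1.5320, 1.8600)
v + (F/m)dt = (0.0653, 1.6893, -0.9627)

p' = (0.7040, -1.5320, 1.8600)
q' = (-0.6834, 0.5357, 0.0142, 0.4958)
v' = (0.0653, 1.6893, -0.9627)
ω' = (-1.5636, -1.4940, -0.7600)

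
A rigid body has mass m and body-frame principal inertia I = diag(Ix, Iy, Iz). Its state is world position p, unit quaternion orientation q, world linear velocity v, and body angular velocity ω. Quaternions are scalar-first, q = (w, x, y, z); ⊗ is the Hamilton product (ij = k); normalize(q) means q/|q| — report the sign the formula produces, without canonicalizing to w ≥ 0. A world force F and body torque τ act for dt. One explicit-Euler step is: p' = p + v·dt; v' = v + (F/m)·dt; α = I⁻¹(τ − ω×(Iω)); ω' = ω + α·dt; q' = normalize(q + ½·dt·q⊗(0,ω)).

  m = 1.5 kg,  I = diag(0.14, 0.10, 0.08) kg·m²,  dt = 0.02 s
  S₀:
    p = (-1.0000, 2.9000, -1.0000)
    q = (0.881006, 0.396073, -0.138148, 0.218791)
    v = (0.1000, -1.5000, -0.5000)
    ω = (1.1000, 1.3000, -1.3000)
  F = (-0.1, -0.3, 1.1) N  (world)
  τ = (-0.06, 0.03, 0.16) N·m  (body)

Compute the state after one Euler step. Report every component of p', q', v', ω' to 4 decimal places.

p' = (-0.9980, 2.8700, -1.0100)
q' = (0.8811, 0.4046, -0.1191, 0.2140)
v' = (0.0987, -1.5040, -0.4853)
ω' = (1.0866, 1.3232, -1.2457)

gyro term ω×Iω = (0.0338, -0.0858, -0.0572)
(τ − ω×Iω)/I = (-0.6700, 1.1580, 2.7150)
ω + α·dt = (1.0866, 1.3232, -1.2457)
Hamilton product q⊗(0,ω) = (0.0283404, 0.8642707, 1.9008728, -0.4784501)
updated quaternion q' = (0.8811, 0.4046, -0.1191, 0.2140)
p + v·dt = (-0.9980, 2.8700, -1.0100)
v' = v + a·dt = (0.0987, -1.5040, -0.4853)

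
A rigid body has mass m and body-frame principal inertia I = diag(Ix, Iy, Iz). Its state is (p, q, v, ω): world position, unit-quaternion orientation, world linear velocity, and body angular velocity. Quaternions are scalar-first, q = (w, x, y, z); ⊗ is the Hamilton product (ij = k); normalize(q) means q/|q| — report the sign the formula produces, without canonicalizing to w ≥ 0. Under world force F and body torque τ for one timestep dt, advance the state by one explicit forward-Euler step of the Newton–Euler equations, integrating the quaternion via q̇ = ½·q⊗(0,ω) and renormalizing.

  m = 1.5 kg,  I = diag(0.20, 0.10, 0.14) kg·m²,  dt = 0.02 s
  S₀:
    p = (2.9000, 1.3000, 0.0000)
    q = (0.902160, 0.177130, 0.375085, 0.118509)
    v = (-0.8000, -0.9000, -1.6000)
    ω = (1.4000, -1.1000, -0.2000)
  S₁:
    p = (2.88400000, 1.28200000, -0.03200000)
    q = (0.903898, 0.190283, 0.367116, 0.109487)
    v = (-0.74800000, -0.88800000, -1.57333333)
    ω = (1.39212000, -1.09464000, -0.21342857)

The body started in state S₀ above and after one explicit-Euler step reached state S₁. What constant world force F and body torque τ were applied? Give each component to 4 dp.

ω₁ − ω₀ = (-0.00788000, 0.00536000, -0.01342857)
applied torque τ = (-0.0700, 0.0100, 0.0600)
Δv = v₁−v₀ = (0.05200000, 0.01200000, 0.02666667)
F = m·Δv/dt = (3.9000, 0.9000, 2.0000)

F = (3.9000, 0.9000, 2.0000)
τ = (-0.0700, 0.0100, 0.0600)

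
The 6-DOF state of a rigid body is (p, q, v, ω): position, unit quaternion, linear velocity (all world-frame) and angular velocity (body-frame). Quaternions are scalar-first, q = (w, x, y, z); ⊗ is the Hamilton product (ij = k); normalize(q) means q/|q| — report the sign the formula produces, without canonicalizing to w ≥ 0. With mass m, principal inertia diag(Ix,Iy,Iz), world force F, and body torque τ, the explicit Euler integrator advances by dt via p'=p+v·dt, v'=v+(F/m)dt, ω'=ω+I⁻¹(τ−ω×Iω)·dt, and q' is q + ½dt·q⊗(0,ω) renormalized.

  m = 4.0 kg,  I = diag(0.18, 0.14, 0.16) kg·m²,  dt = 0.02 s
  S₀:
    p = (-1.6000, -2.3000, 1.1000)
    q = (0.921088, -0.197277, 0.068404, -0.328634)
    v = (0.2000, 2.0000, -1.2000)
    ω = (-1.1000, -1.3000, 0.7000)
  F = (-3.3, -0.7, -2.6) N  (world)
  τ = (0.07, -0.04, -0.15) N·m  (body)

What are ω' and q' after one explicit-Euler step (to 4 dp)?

ω' = (-1.0902, -1.3035, 0.6884)
q' = (0.9220, -0.2112, 0.0614, -0.3188)

α = I⁻¹(τ − ω×Iω) = (0.4900, -0.1757, -0.5800)
ω' = ω + α·dt = (-1.0902, -1.3035, 0.6884)
2q̇ = q⊗(0,ω) = (0.1019643, -1.3925382, -0.6978231, 0.9764661)
q + ½dt·q⊗(0,ω), renormalized = (0.9220, -0.2112, 0.0614, -0.3188)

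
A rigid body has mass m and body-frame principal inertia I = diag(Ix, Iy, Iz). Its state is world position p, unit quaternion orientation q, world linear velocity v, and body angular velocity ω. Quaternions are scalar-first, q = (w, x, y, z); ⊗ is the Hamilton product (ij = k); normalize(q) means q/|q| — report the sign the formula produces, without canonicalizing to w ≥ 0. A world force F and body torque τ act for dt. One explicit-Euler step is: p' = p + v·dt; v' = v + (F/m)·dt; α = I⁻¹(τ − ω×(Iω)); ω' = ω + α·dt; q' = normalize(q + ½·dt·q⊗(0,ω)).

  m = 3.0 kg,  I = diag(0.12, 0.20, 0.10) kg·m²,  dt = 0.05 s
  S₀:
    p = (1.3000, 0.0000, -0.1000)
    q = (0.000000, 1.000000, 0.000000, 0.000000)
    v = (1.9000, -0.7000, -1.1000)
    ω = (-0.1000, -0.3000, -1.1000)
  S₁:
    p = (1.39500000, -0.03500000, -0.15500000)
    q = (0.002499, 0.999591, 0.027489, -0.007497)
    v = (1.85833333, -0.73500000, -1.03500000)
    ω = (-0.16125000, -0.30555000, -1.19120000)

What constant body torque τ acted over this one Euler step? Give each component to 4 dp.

Δω = ω₁−ω₀ = (-0.06125000, -0.00555000, -0.09120000)
τ = I·(Δω/dt) + ω₀×(Iω₀) = (-0.1800, -0.0200, -0.1800)

τ = (-0.1800, -0.0200, -0.1800)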